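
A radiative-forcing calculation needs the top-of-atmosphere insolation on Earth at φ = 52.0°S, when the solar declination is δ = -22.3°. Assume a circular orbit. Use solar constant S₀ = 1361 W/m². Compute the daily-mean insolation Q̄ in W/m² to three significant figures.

cos H₀ = −tan(-52.0°) tan(-22.300°) = -0.5249, H₀ = 2.1234 rad.
Bracket: H₀ sin φ sin δ + cos φ cos δ sin H₀ = 2.1234×-0.78801×-0.37946 + 0.61566×0.92521×0.85114 = 0.634935 + 0.484822 = 1.119757.
Q̄ = (S₀/π) × [bracket] = (1361/π) × 1.119757 = 485.1 W/m².

Q̄ ≈ 485 W/m²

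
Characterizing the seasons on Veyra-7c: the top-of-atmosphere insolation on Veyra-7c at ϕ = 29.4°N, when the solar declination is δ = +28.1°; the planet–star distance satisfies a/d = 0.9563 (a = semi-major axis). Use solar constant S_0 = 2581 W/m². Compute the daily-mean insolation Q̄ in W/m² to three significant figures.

cos h₀ = −tan(+29.4°) tan(+28.100°) = -0.3009, h₀ = 1.8764 rad.
Bracket: h₀ sin ϕ sin δ + cos ϕ cos δ sin h₀ = 1.8764×0.49090×0.47101 + 0.87121×0.88213×0.95367 = 0.433859 + 0.732915 = 1.166774.
Inverse-square distance factor (a/d)² = 0.9563² = 0.914510.
Q̄ = (S_0/π) × 0.914510 × [bracket] = (2581/π) × 0.914510 × 1.166774 = 876.6 W/m².

Q̄ ≈ 877 W/m²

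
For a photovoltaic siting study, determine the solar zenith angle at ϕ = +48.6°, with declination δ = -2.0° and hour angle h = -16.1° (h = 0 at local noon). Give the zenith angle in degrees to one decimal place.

θ_z = 52.5°

cos θ_z = sin ϕ sin δ + cos ϕ cos δ cos h = -0.026178 + 0.634988 = 0.608810.
θ_z = arccos(0.608810) = 52.5°.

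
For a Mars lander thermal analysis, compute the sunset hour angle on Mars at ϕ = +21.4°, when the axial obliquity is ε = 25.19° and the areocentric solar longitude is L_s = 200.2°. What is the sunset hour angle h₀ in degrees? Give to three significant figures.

sin δ = sin 25.19° × sin 200.2° = -0.14697, so δ = -8.451°.
cos h₀ = −tan ϕ · tan δ = −tan(+21.4°) × tan(-8.451°) = 0.0582, so h₀ = 1.5125 rad = 86.66°.

h₀ = 86.7°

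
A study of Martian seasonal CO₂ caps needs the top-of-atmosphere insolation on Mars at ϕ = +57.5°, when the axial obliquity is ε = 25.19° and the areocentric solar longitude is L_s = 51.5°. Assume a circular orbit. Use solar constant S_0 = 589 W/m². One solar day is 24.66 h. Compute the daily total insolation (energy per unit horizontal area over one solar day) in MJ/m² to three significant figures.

sin δ = sin 25.19° × sin 51.5° = 0.33309, so δ = +19.457°.
cos h₀ = −tan(+57.5°) tan(+19.457°) = -0.5545, h₀ = 2.1586 rad.
Bracket: h₀ sin ϕ sin δ + cos ϕ cos δ sin h₀ = 2.1586×0.84339×0.33309 + 0.53730×0.94289×0.83217 = 0.606404 + 0.421590 = 1.027994.
Q̄ = (S_0/π) × [bracket] = (589/π) × 1.027994 = 192.73 W/m².
Daily total = Q̄ × 24.66 h × 3600 s/h = 192.73 × 24.66 × 3600 / 10⁶ = 17.11 MJ/m².

17.1 MJ/m²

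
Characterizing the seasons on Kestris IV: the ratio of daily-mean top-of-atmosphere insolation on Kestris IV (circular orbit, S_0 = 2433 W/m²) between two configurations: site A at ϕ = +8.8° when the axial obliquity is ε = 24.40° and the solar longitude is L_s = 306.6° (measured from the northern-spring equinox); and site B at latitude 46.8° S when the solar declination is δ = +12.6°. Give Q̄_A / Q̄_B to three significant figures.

— Configuration A (ϕ=+8.8°):
Solar declination: sin δ = sin ε · sin L_s = sin 24.40° × sin 306.6° = -0.33165, so δ = -19.369°.
cos h₀ = −tan(+8.8°) tan(-19.369°) = 0.0544, h₀ = 1.5163 rad.
Bracket: h₀ sin ϕ sin δ + cos ϕ cos δ sin h₀ = 1.5163×0.15299×-0.33165 + 0.98823×0.94340×0.99852 = -0.076936 + 0.930916 = 0.853980.
Q̄ = (S_0/π) × [bracket] = (2433/π) × 0.853980 = 661.36 W/m².
— Configuration B (ϕ=-46.8°):
cos h₀ = −tan(-46.8°) tan(+12.600°) = 0.2380, h₀ = 1.3305 rad.
Bracket: h₀ sin ϕ sin δ + cos ϕ cos δ sin h₀ = 1.3305×-0.72897×0.21814 + 0.68455×0.97592×0.97126 = -0.211573 + 0.648866 = 0.437293.
Q̄ = (S_0/π) × [bracket] = (2433/π) × 0.437293 = 338.66 W/m².
Ratio Q̄_A / Q̄_B = 661.36 / 338.66 = 1.953.

Q̄_A / Q̄_B ≈ 1.95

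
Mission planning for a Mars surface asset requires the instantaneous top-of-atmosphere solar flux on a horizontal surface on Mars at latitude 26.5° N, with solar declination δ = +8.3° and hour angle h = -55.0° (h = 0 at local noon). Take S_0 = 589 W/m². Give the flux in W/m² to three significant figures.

cos θ_z = sin ϕ sin δ + cos ϕ cos δ cos h = 0.064411 + 0.507937 = 0.572348.
Flux = S_0 · cos θ_z = 589 × 0.572348 = 337.1 W/m².

337 W/m²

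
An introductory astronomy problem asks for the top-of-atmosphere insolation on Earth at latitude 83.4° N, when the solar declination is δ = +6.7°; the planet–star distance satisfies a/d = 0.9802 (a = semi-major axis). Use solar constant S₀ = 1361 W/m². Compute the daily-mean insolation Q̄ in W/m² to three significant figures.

cos H₀ = −tan(+83.4°) tan(+6.700°) = -1.0153 ≤ −1 ⇒ polar day, H₀ = π.
Bracket: H₀ sin φ sin δ + cos φ cos δ sin H₀ = 3.1416×0.99337×0.11667 + 0.11494×0.99317×0.00000 = 0.364100 + 0.000000 = 0.364100.
Inverse-square distance factor (a/d)² = 0.9802² = 0.960792.
Q̄ = (S₀/π) × 0.960792 × [bracket] = (1361/π) × 0.960792 × 0.364100 = 151.6 W/m².

Q̄ ≈ 152 W/m²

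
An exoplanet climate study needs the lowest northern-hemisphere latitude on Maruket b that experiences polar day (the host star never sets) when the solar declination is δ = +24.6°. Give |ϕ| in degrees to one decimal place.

|ϕ| = 65.4°

Polar day requires cos h₀ = −tan ϕ tan δ ≤ −1, i.e. tan ϕ tan δ ≥ 1.
The boundary is |tan ϕ| · |tan δ| = 1, so |ϕ| = 90° − |δ| = 90° − 24.6° = 65.4° in the northern hemisphere.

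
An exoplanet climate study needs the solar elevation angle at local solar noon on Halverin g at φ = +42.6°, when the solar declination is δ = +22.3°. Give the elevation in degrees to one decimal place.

69.7°

At local noon the hour angle is zero, so the zenith angle equals |φ − δ| = |+42.6° − (+22.300°)| = 20.300°.
Elevation = 90° − 20.300° = 69.7°.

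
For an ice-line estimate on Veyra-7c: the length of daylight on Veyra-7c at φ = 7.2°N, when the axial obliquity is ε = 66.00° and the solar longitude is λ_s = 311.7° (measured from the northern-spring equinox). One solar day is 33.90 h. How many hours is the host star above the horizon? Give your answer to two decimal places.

15.68 h

Solar declination: sin δ = sin ε · sin λ_s = sin 66.00° × sin 311.7° = -0.68209, so δ = -43.007°.
cos H₀ = −tan φ · tan δ = −tan(+7.2°) × tan(-43.007°) = 0.1178, so H₀ = 1.4527 rad = 83.23°.
Daylight = 2H₀/(2π) × 33.90 h = (1.4527/π) × 33.90 = 15.68 h.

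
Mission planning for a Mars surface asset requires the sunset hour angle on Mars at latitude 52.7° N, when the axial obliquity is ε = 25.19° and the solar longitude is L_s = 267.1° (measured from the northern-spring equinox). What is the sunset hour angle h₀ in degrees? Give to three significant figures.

h₀ = 51.9°

Solar declination: sin δ = sin ε · sin L_s = sin 25.19° × sin 267.1° = -0.42508, so δ = -25.155°.
cos h₀ = −tan ϕ · tan δ = −tan(+52.7°) × tan(-25.155°) = 0.6165, so h₀ = 0.9066 rad = 51.94°.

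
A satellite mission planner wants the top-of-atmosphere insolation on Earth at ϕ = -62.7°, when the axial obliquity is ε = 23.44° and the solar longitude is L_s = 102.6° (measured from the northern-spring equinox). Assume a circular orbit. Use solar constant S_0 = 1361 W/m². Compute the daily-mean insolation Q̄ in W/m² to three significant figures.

Q̄ ≈ 13.7 W/m²

Solar declination: sin δ = sin ε · sin L_s = sin 23.44° × sin 102.6° = 0.38821, so δ = +22.843°.
cos h₀ = −tan(-62.7°) tan(+22.843°) = 0.8161, h₀ = 0.6161 rad.
Bracket: h₀ sin ϕ sin δ + cos ϕ cos δ sin h₀ = 0.6161×-0.88862×0.38821 + 0.45865×0.92157×0.57784 = -0.212537 + 0.244240 = 0.031703.
Q̄ = (S_0/π) × [bracket] = (1361/π) × 0.031703 = 13.73 W/m².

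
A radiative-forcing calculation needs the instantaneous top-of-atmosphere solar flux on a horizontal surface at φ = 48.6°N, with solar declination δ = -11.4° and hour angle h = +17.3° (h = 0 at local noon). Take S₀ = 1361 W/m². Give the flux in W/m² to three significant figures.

cos θ_z = sin φ sin δ + cos φ cos δ cos h = -0.148265 + 0.618938 = 0.470673.
Flux = S₀ · cos θ_z = 1361 × 0.470673 = 640.6 W/m².

641 W/m²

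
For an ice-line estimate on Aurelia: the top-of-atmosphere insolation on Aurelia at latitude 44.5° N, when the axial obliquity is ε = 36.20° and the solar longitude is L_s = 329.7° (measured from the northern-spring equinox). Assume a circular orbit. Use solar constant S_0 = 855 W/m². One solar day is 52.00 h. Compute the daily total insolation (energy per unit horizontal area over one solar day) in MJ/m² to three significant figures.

Solar declination: sin δ = sin ε · sin L_s = sin 36.20° × sin 329.7° = -0.29798, so δ = -17.336°.
cos h₀ = −tan(+44.5°) tan(-17.336°) = 0.3068, h₀ = 1.2590 rad.
Bracket: h₀ sin ϕ sin δ + cos ϕ cos δ sin h₀ = 1.2590×0.70091×-0.29798 + 0.71325×0.95457×0.95179 = -0.262951 + 0.648023 = 0.385072.
Q̄ = (S_0/π) × [bracket] = (855/π) × 0.385072 = 104.80 W/m².
Daily total = Q̄ × 52.00 h × 3600 s/h = 104.80 × 52.00 × 3600 / 10⁶ = 19.62 MJ/m².

19.6 MJ/m²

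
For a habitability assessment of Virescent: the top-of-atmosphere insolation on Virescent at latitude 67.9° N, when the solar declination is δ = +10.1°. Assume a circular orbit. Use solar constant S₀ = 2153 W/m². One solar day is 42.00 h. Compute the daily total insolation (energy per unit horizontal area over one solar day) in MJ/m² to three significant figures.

cos H₀ = −tan(+67.9°) tan(+10.100°) = -0.4387, H₀ = 2.0249 rad.
Bracket: H₀ sin φ sin δ + cos φ cos δ sin H₀ = 2.0249×0.92653×0.17537 + 0.37622×0.98450×0.89865 = 0.329017 + 0.332850 = 0.661867.
Q̄ = (S₀/π) × [bracket] = (2153/π) × 0.661867 = 453.59 W/m².
Daily total = Q̄ × 42.00 h × 3600 s/h = 453.59 × 42.00 × 3600 / 10⁶ = 68.58 MJ/m².

68.6 MJ/m²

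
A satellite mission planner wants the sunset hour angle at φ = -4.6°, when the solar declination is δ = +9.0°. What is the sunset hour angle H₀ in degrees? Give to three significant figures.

cos H₀ = −tan φ · tan δ = −tan(-4.6°) × tan(+9.000°) = 0.0127, so H₀ = 1.5581 rad = 89.27°.

H₀ = 89.3°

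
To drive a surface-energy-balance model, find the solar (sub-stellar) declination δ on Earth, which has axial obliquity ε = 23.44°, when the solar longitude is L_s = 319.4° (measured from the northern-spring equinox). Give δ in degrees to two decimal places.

sin δ = sin ε · sin L_s = sin 23.44° × sin 319.4° = -0.258871.
δ = arcsin(-0.258871) = -15.00°.

δ = -15.00°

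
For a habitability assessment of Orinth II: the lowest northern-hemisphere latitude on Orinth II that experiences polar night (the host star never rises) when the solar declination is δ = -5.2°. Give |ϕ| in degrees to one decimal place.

Polar night requires cos h₀ = −tan ϕ tan δ ≥ 1, i.e. tan ϕ tan δ ≤ −1.
The boundary is |tan ϕ| · |tan δ| = 1, so |ϕ| = 90° − |δ| = 90° − 5.2° = 84.8° in the northern hemisphere.

|ϕ| = 84.8°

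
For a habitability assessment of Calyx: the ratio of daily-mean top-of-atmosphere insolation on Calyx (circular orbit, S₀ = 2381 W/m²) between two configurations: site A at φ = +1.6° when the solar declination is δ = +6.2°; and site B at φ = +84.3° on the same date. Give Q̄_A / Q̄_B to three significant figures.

Q̄_A / Q̄_B ≈ 2.96

— Configuration A (φ=+1.6°):
cos H₀ = −tan(+1.6°) tan(+6.200°) = -0.0030, H₀ = 1.5738 rad.
Bracket: H₀ sin φ sin δ + cos φ cos δ sin H₀ = 1.5738×0.02792×0.10800 + 0.99961×0.99415×1.00000 = 0.004746 + 0.993762 = 0.998508.
Q̄ = (S₀/π) × [bracket] = (2381/π) × 0.998508 = 756.77 W/m².
— Configuration B (φ=+84.3°):
cos H₀ = −tan(+84.3°) tan(+6.200°) = -1.0884 ≤ −1 ⇒ polar day, H₀ = π.
Bracket: H₀ sin φ sin δ + cos φ cos δ sin H₀ = 3.1416×0.99506×0.10800 + 0.09932×0.99415×0.00000 = 0.337617 + 0.000000 = 0.337617.
Q̄ = (S₀/π) × [bracket] = (2381/π) × 0.337617 = 255.88 W/m².
Ratio Q̄_A / Q̄_B = 756.77 / 255.88 = 2.958.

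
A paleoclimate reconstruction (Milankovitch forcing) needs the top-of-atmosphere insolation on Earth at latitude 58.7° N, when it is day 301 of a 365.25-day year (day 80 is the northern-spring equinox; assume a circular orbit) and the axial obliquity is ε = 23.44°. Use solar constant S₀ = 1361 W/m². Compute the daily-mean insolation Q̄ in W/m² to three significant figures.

Q̄ ≈ 95.4 W/m²

Solar longitude: λ_s = 360° × (301 − 80)/365.25 = 217.823°.
sin δ = sin 23.44° × sin 217.823° = -0.24394, so δ = -14.119°.
cos H₀ = −tan(+58.7°) tan(-14.119°) = 0.4137, H₀ = 1.1443 rad.
Bracket: H₀ sin φ sin δ + cos φ cos δ sin H₀ = 1.1443×0.85446×-0.24394 + 0.51952×0.96979×0.91041 = -0.238514 + 0.458688 = 0.220174.
Q̄ = (S₀/π) × [bracket] = (1361/π) × 0.220174 = 95.38 W/m².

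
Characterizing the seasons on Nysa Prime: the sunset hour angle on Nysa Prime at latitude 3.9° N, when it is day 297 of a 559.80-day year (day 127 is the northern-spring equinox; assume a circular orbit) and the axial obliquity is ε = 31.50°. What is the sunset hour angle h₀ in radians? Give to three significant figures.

h₀ = 1.61 rad

Solar longitude: L_s = 360° × (297 − 127)/559.80 = 109.325°.
sin δ = sin 31.50° × sin 109.325° = 0.49306, so δ = +29.542°.
cos h₀ = −tan ϕ · tan δ = −tan(+3.9°) × tan(+29.542°) = -0.0386, so h₀ = 1.6094 rad = 92.21°.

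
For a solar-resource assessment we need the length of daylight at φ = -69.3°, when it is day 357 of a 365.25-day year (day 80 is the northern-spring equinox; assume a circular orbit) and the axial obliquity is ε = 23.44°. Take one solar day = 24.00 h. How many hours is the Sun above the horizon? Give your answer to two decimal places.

Solar longitude: λ_s = 360° × (357 − 80)/365.25 = 273.018°.
sin δ = sin 23.44° × sin 273.018° = -0.39724, so δ = -23.406°.
Sunrise equation: cos H₀ = −tan φ · tan δ = -1.1455 ≤ −1, so the Sun never sets (polar day) and H₀ = π.
Daylight = 2H₀/(2π) × 24.00 h = (3.1416/π) × 24.00 = 24.00 h.

24.00 h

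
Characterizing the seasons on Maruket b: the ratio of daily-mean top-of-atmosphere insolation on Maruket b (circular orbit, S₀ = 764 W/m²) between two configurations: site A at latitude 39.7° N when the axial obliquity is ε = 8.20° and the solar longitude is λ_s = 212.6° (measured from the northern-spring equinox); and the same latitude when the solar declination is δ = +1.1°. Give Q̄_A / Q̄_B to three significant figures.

Q̄_A / Q̄_B ≈ 0.877

— Configuration A (φ=+39.7°):
Solar declination: sin δ = sin ε · sin λ_s = sin 8.20° × sin 212.6° = -0.07684, so δ = -4.407°.
cos H₀ = −tan(+39.7°) tan(-4.407°) = 0.0640, H₀ = 1.5068 rad.
Bracket: H₀ sin φ sin δ + cos φ cos δ sin H₀ = 1.5068×0.63877×-0.07684 + 0.76940×0.99704×0.99795 = -0.073958 + 0.765550 = 0.691592.
Q̄ = (S₀/π) × [bracket] = (764/π) × 0.691592 = 168.19 W/m².
— Configuration B (φ=+39.7°):
cos H₀ = −tan(+39.7°) tan(+1.100°) = -0.0159, H₀ = 1.5867 rad.
Bracket: H₀ sin φ sin δ + cos φ cos δ sin H₀ = 1.5867×0.63877×0.01920 + 0.76940×0.99982×0.99987 = 0.019460 + 0.769162 = 0.788622.
Q̄ = (S₀/π) × [bracket] = (764/π) × 0.788622 = 191.78 W/m².
Ratio Q̄_A / Q̄_B = 168.19 / 191.78 = 0.8770.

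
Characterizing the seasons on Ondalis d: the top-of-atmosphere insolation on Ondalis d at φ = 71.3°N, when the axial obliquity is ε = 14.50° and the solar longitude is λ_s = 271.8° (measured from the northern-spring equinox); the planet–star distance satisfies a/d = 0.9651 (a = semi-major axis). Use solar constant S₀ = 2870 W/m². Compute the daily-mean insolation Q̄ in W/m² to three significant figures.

Q̄ ≈ 29.0 W/m²

Solar declination: sin δ = sin ε · sin λ_s = sin 14.50° × sin 271.8° = -0.25026, so δ = -14.493°.
cos H₀ = −tan(+71.3°) tan(-14.493°) = 0.7637, H₀ = 0.7018 rad.
Bracket: H₀ sin φ sin δ + cos φ cos δ sin H₀ = 0.7018×0.94721×-0.25026 + 0.32061×0.96818×0.64563 = -0.166361 + 0.200409 = 0.034048.
Inverse-square distance factor (a/d)² = 0.9651² = 0.931418.
Q̄ = (S₀/π) × 0.931418 × [bracket] = (2870/π) × 0.931418 × 0.034048 = 28.97 W/m².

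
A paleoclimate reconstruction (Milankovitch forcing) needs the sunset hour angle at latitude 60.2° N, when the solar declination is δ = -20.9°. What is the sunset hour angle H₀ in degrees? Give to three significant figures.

cos H₀ = −tan φ · tan δ = −tan(+60.2°) × tan(-20.900°) = 0.6668, so H₀ = 0.8409 rad = 48.18°.

H₀ = 48.2°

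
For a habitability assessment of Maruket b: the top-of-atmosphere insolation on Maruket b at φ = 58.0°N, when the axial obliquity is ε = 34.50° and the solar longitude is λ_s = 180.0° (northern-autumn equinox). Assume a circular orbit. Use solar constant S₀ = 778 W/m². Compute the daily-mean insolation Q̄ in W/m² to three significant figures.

Q̄ ≈ 131 W/m²

Solar declination: sin δ = sin ε · sin λ_s = sin 34.50° × sin 180.0° = 0.00000, so δ = +0.000°.
cos H₀ = −tan(+58.0°) tan(+0.000°) = -0.0000, H₀ = 1.5708 rad.
Bracket: H₀ sin φ sin δ + cos φ cos δ sin H₀ = 1.5708×0.84805×0.00000 + 0.52992×1.00000×1.00000 = 0.000000 + 0.529920 = 0.529920.
Q̄ = (S₀/π) × [bracket] = (778/π) × 0.529920 = 131.2 W/m².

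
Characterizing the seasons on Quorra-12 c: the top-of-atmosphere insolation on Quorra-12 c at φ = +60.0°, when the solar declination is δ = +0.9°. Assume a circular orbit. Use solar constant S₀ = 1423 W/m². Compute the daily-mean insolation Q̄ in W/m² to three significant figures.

Q̄ ≈ 236 W/m²

cos H₀ = −tan(+60.0°) tan(+0.900°) = -0.0272, H₀ = 1.5980 rad.
Bracket: H₀ sin φ sin δ + cos φ cos δ sin H₀ = 1.5980×0.86603×0.01571 + 0.50000×0.99988×0.99963 = 0.021741 + 0.499755 = 0.521496.
Q̄ = (S₀/π) × [bracket] = (1423/π) × 0.521496 = 236.2 W/m².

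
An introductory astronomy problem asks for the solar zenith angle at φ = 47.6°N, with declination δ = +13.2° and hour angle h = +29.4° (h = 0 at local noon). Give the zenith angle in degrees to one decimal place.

θ_z = 42.2°

cos θ_z = sin φ sin δ + cos φ cos δ cos h = 0.168627 + 0.571940 = 0.740567.
θ_z = arccos(0.740567) = 42.2°.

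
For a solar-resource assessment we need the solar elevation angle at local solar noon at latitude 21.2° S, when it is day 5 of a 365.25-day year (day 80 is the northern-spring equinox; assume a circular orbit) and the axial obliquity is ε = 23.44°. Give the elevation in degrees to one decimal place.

Solar longitude: λ_s = 360° × (5 − 80)/365.25 = -73.922°, i.e. -73.922° + 360° = 286.078°.
sin δ = sin 23.44° × sin 286.078° = -0.38223, so δ = -22.472°.
At local noon the hour angle is zero, so the zenith angle equals |φ − δ| = |-21.2° − (-22.472°)| = 1.272°.
Elevation = 90° − 1.272° = 88.7°.

88.7°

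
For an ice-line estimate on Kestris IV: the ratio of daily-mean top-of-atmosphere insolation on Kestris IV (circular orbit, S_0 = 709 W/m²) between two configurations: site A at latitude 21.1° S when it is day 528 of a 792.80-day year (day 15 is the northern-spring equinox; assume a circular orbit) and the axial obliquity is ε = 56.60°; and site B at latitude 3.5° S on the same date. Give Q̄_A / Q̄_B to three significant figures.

— Configuration A (ϕ=-21.1°):
Solar longitude: L_s = 360° × (528 − 15)/792.80 = 232.947°.
sin δ = sin 56.60° × sin 232.947° = -0.66627, so δ = -41.780°.
cos h₀ = −tan(-21.1°) tan(-41.780°) = -0.3448, h₀ = 1.9228 rad.
Bracket: h₀ sin ϕ sin δ + cos ϕ cos δ sin h₀ = 1.9228×-0.36000×-0.66627 + 0.93295×0.74571×0.93869 = 0.461197 + 0.653056 = 1.114253.
Q̄ = (S_0/π) × [bracket] = (709/π) × 1.114253 = 251.47 W/m².
— Configuration B (ϕ=-3.5°):
cos h₀ = −tan(-3.5°) tan(-41.780°) = -0.0546, h₀ = 1.6255 rad.
Bracket: h₀ sin ϕ sin δ + cos ϕ cos δ sin h₀ = 1.6255×-0.06105×-0.66627 + 0.99813×0.74571×0.99851 = 0.066118 + 0.743206 = 0.809324.
Q̄ = (S_0/π) × [bracket] = (709/π) × 0.809324 = 182.65 W/m².
Ratio Q̄_A / Q̄_B = 251.47 / 182.65 = 1.377.

Q̄_A / Q̄_B ≈ 1.38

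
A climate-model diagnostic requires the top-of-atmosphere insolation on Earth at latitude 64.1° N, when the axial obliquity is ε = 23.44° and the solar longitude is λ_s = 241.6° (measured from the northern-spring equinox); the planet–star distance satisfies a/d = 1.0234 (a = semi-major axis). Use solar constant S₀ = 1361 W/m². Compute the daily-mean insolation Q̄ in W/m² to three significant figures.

Q̄ ≈ 19.6 W/m²

Solar declination: sin δ = sin ε · sin λ_s = sin 23.44° × sin 241.6° = -0.34991, so δ = -20.482°.
cos H₀ = −tan(+64.1°) tan(-20.482°) = 0.7693, H₀ = 0.6931 rad.
Bracket: H₀ sin φ sin δ + cos φ cos δ sin H₀ = 0.6931×0.89956×-0.34991 + 0.43680×0.93678×0.63895 = -0.218164 + 0.261449 = 0.043285.
Inverse-square distance factor (a/d)² = 1.0234² = 1.047348.
Q̄ = (S₀/π) × 1.047348 × [bracket] = (1361/π) × 1.047348 × 0.043285 = 19.64 W/m².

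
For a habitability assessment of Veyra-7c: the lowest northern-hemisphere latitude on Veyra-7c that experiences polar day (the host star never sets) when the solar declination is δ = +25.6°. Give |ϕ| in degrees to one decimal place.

Polar day requires cos h₀ = −tan ϕ tan δ ≤ −1, i.e. tan ϕ tan δ ≥ 1.
The boundary is |tan ϕ| · |tan δ| = 1, so |ϕ| = 90° − |δ| = 90° − 25.6° = 64.4° in the northern hemisphere.

|ϕ| = 64.4°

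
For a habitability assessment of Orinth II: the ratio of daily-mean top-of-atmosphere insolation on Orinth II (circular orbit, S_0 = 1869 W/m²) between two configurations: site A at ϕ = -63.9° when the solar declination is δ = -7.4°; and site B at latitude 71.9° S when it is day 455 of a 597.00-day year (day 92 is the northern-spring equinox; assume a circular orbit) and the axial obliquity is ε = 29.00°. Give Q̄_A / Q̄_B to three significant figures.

Q̄_A / Q̄_B ≈ 0.696

— Configuration A (ϕ=-63.9°):
cos h₀ = −tan(-63.9°) tan(-7.400°) = -0.2651, h₀ = 1.8391 rad.
Bracket: h₀ sin ϕ sin δ + cos ϕ cos δ sin h₀ = 1.8391×-0.89803×-0.12880 + 0.43994×0.99167×0.96422 = 0.212722 + 0.420665 = 0.633387.
Q̄ = (S_0/π) × [bracket] = (1869/π) × 0.633387 = 376.82 W/m².
— Configuration B (ϕ=-71.9°):
Solar longitude: L_s = 360° × (455 − 92)/597.00 = 218.894°.
sin δ = sin 29.00° × sin 218.894° = -0.30441, so δ = -17.722°.
cos h₀ = −tan(-71.9°) tan(-17.722°) = -0.9777, h₀ = 2.9302 rad.
Bracket: h₀ sin ϕ sin δ + cos ϕ cos δ sin h₀ = 2.9302×-0.95052×-0.30441 + 0.31068×0.95254×0.20985 = 0.847847 + 0.062102 = 0.909949.
Q̄ = (S_0/π) × [bracket] = (1869/π) × 0.909949 = 541.35 W/m².
Ratio Q̄_A / Q̄_B = 376.82 / 541.35 = 0.6961.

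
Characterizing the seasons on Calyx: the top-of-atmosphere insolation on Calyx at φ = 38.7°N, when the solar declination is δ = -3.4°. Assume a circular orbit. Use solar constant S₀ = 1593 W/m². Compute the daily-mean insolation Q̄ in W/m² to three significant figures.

Q̄ ≈ 366 W/m²

cos H₀ = −tan(+38.7°) tan(-3.400°) = 0.0476, H₀ = 1.5232 rad.
Bracket: H₀ sin φ sin δ + cos φ cos δ sin H₀ = 1.5232×0.62524×-0.05931 + 0.78043×0.99824×0.99887 = -0.056485 + 0.778176 = 0.721691.
Q̄ = (S₀/π) × [bracket] = (1593/π) × 0.721691 = 365.9 W/m².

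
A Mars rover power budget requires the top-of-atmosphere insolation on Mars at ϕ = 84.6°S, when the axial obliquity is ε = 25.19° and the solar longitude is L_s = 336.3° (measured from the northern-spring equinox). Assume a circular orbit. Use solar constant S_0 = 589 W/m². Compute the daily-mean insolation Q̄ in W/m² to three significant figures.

Q̄ ≈ 100 W/m²

Solar declination: sin δ = sin ε · sin L_s = sin 25.19° × sin 336.3° = -0.17108, so δ = -9.850°.
cos h₀ = −tan(-84.6°) tan(-9.850°) = -1.8369 ≤ −1 ⇒ polar day, h₀ = π.
Bracket: h₀ sin ϕ sin δ + cos ϕ cos δ sin h₀ = 3.1416×-0.99556×-0.17108 + 0.09411×0.98526×0.00000 = 0.535079 + 0.000000 = 0.535079.
Q̄ = (S_0/π) × [bracket] = (589/π) × 0.535079 = 100.3 W/m².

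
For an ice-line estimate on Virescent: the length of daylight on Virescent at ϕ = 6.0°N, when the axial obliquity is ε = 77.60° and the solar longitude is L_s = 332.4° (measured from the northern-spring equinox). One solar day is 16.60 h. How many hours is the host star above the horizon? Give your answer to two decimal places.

8.02 h

Solar declination: sin δ = sin ε · sin L_s = sin 77.60° × sin 332.4° = -0.45249, so δ = -26.903°.
cos h₀ = −tan ϕ · tan δ = −tan(+6.0°) × tan(-26.903°) = 0.0533, so h₀ = 1.5174 rad = 86.94°.
Daylight = 2h₀/(2π) × 16.60 h = (1.5174/π) × 16.60 = 8.02 h.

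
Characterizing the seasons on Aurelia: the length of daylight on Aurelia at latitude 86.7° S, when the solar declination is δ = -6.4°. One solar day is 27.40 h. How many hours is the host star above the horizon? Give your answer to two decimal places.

Sunrise equation: cos h₀ = −tan ϕ · tan δ = -1.9453 ≤ −1, so the host star never sets (polar day) and h₀ = π.
Daylight = 2h₀/(2π) × 27.40 h = (3.1416/π) × 27.40 = 27.40 h.

27.40 h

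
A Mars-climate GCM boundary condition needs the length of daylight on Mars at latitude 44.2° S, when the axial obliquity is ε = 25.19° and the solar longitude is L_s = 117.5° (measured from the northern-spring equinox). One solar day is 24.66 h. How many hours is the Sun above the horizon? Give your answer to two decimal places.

Solar declination: sin δ = sin ε · sin L_s = sin 25.19° × sin 117.5° = 0.37753, so δ = +22.181°.
cos h₀ = −tan ϕ · tan δ = −tan(-44.2°) × tan(+22.181°) = 0.3965, so h₀ = 1.1631 rad = 66.64°.
Daylight = 2h₀/(2π) × 24.66 h = (1.1631/π) × 24.66 = 9.13 h.

9.13 h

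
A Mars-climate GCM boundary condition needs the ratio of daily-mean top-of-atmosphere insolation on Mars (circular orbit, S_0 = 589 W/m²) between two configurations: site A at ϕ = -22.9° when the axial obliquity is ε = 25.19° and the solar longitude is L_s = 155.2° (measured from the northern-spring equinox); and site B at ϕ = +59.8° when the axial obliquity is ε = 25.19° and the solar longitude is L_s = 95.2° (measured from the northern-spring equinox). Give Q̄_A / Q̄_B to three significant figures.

Q̄_A / Q̄_B ≈ 0.673

— Configuration A (ϕ=-22.9°):
Solar declination: sin δ = sin ε · sin L_s = sin 25.19° × sin 155.2° = 0.17853, so δ = +10.284°.
cos h₀ = −tan(-22.9°) tan(+10.284°) = 0.0766, h₀ = 1.4941 rad.
Bracket: h₀ sin ϕ sin δ + cos ϕ cos δ sin h₀ = 1.4941×-0.38912×0.17853 + 0.92119×0.98393×0.99706 = -0.103795 + 0.903722 = 0.799927.
Q̄ = (S_0/π) × [bracket] = (589/π) × 0.799927 = 149.97 W/m².
— Configuration B (ϕ=+59.8°):
Solar declination: sin δ = sin ε · sin L_s = sin 25.19° × sin 95.2° = 0.42387, so δ = +25.079°.
cos h₀ = −tan(+59.8°) tan(+25.079°) = -0.8041, h₀ = 2.5049 rad.
Bracket: h₀ sin ϕ sin δ + cos ϕ cos δ sin h₀ = 2.5049×0.86427×0.42387 + 0.50302×0.90572×0.59451 = 0.917640 + 0.270856 = 1.188496.
Q̄ = (S_0/π) × [bracket] = (589/π) × 1.188496 = 222.82 W/m².
Ratio Q̄_A / Q̄_B = 149.97 / 222.82 = 0.6731.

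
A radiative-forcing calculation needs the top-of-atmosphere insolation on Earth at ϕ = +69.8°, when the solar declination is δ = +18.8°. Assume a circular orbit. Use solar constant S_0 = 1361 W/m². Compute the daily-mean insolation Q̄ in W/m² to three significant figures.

Q̄ ≈ 414 W/m²

cos h₀ = −tan(+69.8°) tan(+18.800°) = -0.9253, h₀ = 2.7525 rad.
Bracket: h₀ sin ϕ sin δ + cos ϕ cos δ sin h₀ = 2.7525×0.93849×0.32227 + 0.34530×0.94665×0.37934 = 0.832486 + 0.123998 = 0.956484.
Q̄ = (S_0/π) × [bracket] = (1361/π) × 0.956484 = 414.4 W/m².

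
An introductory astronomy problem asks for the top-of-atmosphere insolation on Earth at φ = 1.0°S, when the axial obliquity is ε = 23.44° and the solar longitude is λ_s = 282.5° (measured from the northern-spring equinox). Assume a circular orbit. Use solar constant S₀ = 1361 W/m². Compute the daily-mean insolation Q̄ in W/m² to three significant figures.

Q̄ ≈ 404 W/m²

Solar declination: sin δ = sin ε · sin λ_s = sin 23.44° × sin 282.5° = -0.38836, so δ = -22.852°.
cos H₀ = −tan(-1.0°) tan(-22.852°) = -0.0074, H₀ = 1.5782 rad.
Bracket: H₀ sin φ sin δ + cos φ cos δ sin H₀ = 1.5782×-0.01745×-0.38836 + 0.99985×0.92151×0.99997 = 0.010695 + 0.921344 = 0.932039.
Q̄ = (S₀/π) × [bracket] = (1361/π) × 0.932039 = 403.8 W/m².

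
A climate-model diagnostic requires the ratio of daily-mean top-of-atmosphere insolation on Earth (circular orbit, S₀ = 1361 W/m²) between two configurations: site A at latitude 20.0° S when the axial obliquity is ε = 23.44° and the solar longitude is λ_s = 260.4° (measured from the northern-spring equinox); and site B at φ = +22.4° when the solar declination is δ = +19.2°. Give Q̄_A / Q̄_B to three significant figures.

Q̄_A / Q̄_B ≈ 1.01

— Configuration A (φ=-20.0°):
Solar declination: sin δ = sin ε · sin λ_s = sin 23.44° × sin 260.4° = -0.39222, so δ = -23.093°.
cos H₀ = −tan(-20.0°) tan(-23.093°) = -0.1552, H₀ = 1.7266 rad.
Bracket: H₀ sin φ sin δ + cos φ cos δ sin H₀ = 1.7266×-0.34202×-0.39222 + 0.93969×0.91987×0.98788 = 0.231618 + 0.853916 = 1.085534.
Q̄ = (S₀/π) × [bracket] = (1361/π) × 1.085534 = 470.27 W/m².
— Configuration B (φ=+22.4°):
cos H₀ = −tan(+22.4°) tan(+19.200°) = -0.1435, H₀ = 1.7148 rad.
Bracket: H₀ sin φ sin δ + cos φ cos δ sin H₀ = 1.7148×0.38107×0.32887 + 0.92455×0.94438×0.98965 = 0.214903 + 0.864090 = 1.078993.
Q̄ = (S₀/π) × [bracket] = (1361/π) × 1.078993 = 467.44 W/m².
Ratio Q̄_A / Q̄_B = 470.27 / 467.44 = 1.006.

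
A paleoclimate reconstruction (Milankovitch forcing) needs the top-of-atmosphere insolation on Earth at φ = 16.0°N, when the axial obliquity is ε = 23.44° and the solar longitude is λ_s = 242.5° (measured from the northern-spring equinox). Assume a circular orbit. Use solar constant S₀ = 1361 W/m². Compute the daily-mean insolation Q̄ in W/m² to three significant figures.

Solar declination: sin δ = sin ε · sin λ_s = sin 23.44° × sin 242.5° = -0.35284, so δ = -20.661°.
cos H₀ = −tan(+16.0°) tan(-20.661°) = 0.1081, H₀ = 1.4625 rad.
Bracket: H₀ sin φ sin δ + cos φ cos δ sin H₀ = 1.4625×0.27564×-0.35284 + 0.96126×0.93568×0.99414 = -0.142238 + 0.894161 = 0.751923.
Q̄ = (S₀/π) × [bracket] = (1361/π) × 0.751923 = 325.7 W/m².

Q̄ ≈ 326 W/m²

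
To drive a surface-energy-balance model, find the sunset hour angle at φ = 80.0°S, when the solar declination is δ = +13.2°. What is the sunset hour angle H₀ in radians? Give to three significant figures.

H₀ = 0.00 rad

cos H₀ = −tan φ · tan δ = 1.3302 ≥ 1, so the Sun never rises (polar night) and H₀ = 0.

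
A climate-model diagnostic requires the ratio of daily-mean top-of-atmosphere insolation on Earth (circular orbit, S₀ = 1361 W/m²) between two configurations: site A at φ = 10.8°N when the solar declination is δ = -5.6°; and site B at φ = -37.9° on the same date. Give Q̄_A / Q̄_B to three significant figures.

— Configuration A (φ=+10.8°):
cos H₀ = −tan(+10.8°) tan(-5.600°) = 0.0187, H₀ = 1.5521 rad.
Bracket: H₀ sin φ sin δ + cos φ cos δ sin H₀ = 1.5521×0.18738×-0.09758 + 0.98229×0.99523×0.99983 = -0.028379 + 0.977438 = 0.949059.
Q̄ = (S₀/π) × [bracket] = (1361/π) × 0.949059 = 411.15 W/m².
— Configuration B (φ=-37.9°):
cos H₀ = −tan(-37.9°) tan(-5.600°) = -0.0763, H₀ = 1.6472 rad.
Bracket: H₀ sin φ sin δ + cos φ cos δ sin H₀ = 1.6472×-0.61429×-0.09758 + 0.78908×0.99523×0.99708 = 0.098737 + 0.783023 = 0.881760.
Q̄ = (S₀/π) × [bracket] = (1361/π) × 0.881760 = 382.00 W/m².
Ratio Q̄_A / Q̄_B = 411.15 / 382.00 = 1.076.

Q̄_A / Q̄_B ≈ 1.08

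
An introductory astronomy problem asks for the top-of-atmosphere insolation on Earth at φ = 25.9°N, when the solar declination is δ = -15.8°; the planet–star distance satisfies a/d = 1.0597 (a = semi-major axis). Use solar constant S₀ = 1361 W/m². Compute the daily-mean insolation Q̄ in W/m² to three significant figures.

cos H₀ = −tan(+25.9°) tan(-15.800°) = 0.1374, H₀ = 1.4330 rad.
Bracket: H₀ sin φ sin δ + cos φ cos δ sin H₀ = 1.4330×0.43680×-0.27228 + 0.89956×0.96222×0.99052 = -0.170429 + 0.857369 = 0.686940.
Inverse-square distance factor (a/d)² = 1.0597² = 1.122964.
Q̄ = (S₀/π) × 1.122964 × [bracket] = (1361/π) × 1.122964 × 0.686940 = 334.2 W/m².

Q̄ ≈ 334 W/m²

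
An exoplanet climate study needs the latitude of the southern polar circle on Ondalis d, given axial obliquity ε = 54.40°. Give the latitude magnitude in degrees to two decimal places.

The polar circle is the lowest latitude that experiences at least one full rotation of continuous darkness at the northern-summer solstice; it lies at |ϕ| = 90° − ε = 90° − 54.40° = 35.60°.

35.60°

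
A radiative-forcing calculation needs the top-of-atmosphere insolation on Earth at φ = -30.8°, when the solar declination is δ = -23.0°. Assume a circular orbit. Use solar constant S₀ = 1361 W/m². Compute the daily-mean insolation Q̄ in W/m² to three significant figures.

cos H₀ = −tan(-30.8°) tan(-23.000°) = -0.2530, H₀ = 1.8266 rad.
Bracket: H₀ sin φ sin δ + cos φ cos δ sin H₀ = 1.8266×-0.51204×-0.39073 + 0.85896×0.92050×0.96746 = 0.365447 + 0.764944 = 1.130391.
Q̄ = (S₀/π) × [bracket] = (1361/π) × 1.130391 = 489.7 W/m².

Q̄ ≈ 490 W/m²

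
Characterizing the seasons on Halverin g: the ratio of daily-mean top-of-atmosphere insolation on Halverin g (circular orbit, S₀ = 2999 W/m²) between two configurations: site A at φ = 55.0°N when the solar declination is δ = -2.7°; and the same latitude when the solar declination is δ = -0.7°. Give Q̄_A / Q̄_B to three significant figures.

— Configuration A (φ=+55.0°):
cos H₀ = −tan(+55.0°) tan(-2.700°) = 0.0673, H₀ = 1.5034 rad.
Bracket: H₀ sin φ sin δ + cos φ cos δ sin H₀ = 1.5034×0.81915×-0.04711 + 0.57358×0.99889×0.99773 = -0.058016 + 0.571643 = 0.513627.
Q̄ = (S₀/π) × [bracket] = (2999/π) × 0.513627 = 490.31 W/m².
— Configuration B (φ=+55.0°):
cos H₀ = −tan(+55.0°) tan(-0.700°) = 0.0174, H₀ = 1.5533 rad.
Bracket: H₀ sin φ sin δ + cos φ cos δ sin H₀ = 1.5533×0.81915×-0.01222 + 0.57358×0.99993×0.99985 = -0.015549 + 0.573454 = 0.557905.
Q̄ = (S₀/π) × [bracket] = (2999/π) × 0.557905 = 532.58 W/m².
Ratio Q̄_A / Q̄_B = 490.31 / 532.58 = 0.9206.

Q̄_A / Q̄_B ≈ 0.921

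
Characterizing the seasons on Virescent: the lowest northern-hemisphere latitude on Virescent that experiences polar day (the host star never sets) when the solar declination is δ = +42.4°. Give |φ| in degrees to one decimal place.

|φ| = 47.6°

Polar day requires cos H₀ = −tan φ tan δ ≤ −1, i.e. tan φ tan δ ≥ 1.
The boundary is |tan φ| · |tan δ| = 1, so |φ| = 90° − |δ| = 90° − 42.4° = 47.6° in the northern hemisphere.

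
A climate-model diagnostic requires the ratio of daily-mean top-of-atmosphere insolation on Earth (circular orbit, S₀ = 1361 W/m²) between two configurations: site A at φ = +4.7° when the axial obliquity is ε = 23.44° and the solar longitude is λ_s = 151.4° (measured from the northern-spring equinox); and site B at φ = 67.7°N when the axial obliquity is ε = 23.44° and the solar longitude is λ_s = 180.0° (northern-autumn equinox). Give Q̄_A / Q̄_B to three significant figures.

— Configuration A (φ=+4.7°):
Solar declination: sin δ = sin ε · sin λ_s = sin 23.44° × sin 151.4° = 0.19042, so δ = +10.977°.
cos H₀ = −tan(+4.7°) tan(+10.977°) = -0.0159, H₀ = 1.5867 rad.
Bracket: H₀ sin φ sin δ + cos φ cos δ sin H₀ = 1.5867×0.08194×0.19042 + 0.99664×0.98170×0.99987 = 0.024757 + 0.978274 = 1.003031.
Q̄ = (S₀/π) × [bracket] = (1361/π) × 1.003031 = 434.53 W/m².
— Configuration B (φ=+67.7°):
Solar declination: sin δ = sin ε · sin λ_s = sin 23.44° × sin 180.0° = 0.00000, so δ = +0.000°.
cos H₀ = −tan(+67.7°) tan(+0.000°) = -0.0000, H₀ = 1.5708 rad.
Bracket: H₀ sin φ sin δ + cos φ cos δ sin H₀ = 1.5708×0.92521×0.00000 + 0.37946×1.00000×1.00000 = 0.000000 + 0.379460 = 0.379460.
Q̄ = (S₀/π) × [bracket] = (1361/π) × 0.379460 = 164.39 W/m².
Ratio Q̄_A / Q̄_B = 434.53 / 164.39 = 2.643.

Q̄_A / Q̄_B ≈ 2.64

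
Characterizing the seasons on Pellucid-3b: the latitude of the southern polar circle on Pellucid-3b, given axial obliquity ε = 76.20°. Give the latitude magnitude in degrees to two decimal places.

13.80°

The polar circle is the lowest latitude that experiences at least one full rotation of continuous darkness at the northern-summer solstice; it lies at |ϕ| = 90° − ε = 90° − 76.20° = 13.80°.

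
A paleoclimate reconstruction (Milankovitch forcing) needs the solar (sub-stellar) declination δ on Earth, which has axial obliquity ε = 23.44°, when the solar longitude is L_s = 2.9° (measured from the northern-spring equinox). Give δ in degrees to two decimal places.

δ = +1.15°

sin δ = sin ε · sin L_s = sin 23.44° × sin 2.9° = 0.020125.
δ = arcsin(0.020125) = +1.15°.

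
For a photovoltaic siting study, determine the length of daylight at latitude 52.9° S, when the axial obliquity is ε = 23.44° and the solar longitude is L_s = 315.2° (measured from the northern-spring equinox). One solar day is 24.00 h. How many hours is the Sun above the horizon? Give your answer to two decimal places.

15.03 h

Solar declination: sin δ = sin ε · sin L_s = sin 23.44° × sin 315.2° = -0.28030, so δ = -16.278°.
cos h₀ = −tan ϕ · tan δ = −tan(-52.9°) × tan(-16.278°) = -0.3861, so h₀ = 1.9672 rad = 112.71°.
Daylight = 2h₀/(2π) × 24.00 h = (1.9672/π) × 24.00 = 15.03 h.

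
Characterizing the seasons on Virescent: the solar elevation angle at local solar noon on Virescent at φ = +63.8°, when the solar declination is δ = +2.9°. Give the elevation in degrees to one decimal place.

At local noon the hour angle is zero, so the zenith angle equals |φ − δ| = |+63.8° − (+2.900°)| = 60.900°.
Elevation = 90° − 60.900° = 29.1°.

29.1°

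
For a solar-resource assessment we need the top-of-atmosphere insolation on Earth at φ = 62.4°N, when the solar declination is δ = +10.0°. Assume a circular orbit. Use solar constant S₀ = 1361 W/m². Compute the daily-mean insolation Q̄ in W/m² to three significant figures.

Q̄ ≈ 314 W/m²

cos H₀ = −tan(+62.4°) tan(+10.000°) = -0.3373, H₀ = 1.9148 rad.
Bracket: H₀ sin φ sin δ + cos φ cos δ sin H₀ = 1.9148×0.88620×0.17365 + 0.46330×0.98481×0.94140 = 0.294666 + 0.429525 = 0.724191.
Q̄ = (S₀/π) × [bracket] = (1361/π) × 0.724191 = 313.7 W/m².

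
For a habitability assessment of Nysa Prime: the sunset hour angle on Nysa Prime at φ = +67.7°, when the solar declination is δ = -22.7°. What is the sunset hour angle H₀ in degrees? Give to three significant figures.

H₀ = 0.00°

cos H₀ = −tan φ · tan δ = 1.0199 ≥ 1, so the host star never rises (polar night) and H₀ = 0.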